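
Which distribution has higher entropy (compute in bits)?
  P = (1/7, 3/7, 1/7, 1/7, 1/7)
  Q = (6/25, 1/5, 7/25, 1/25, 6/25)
Q

Computing entropies in bits:
H(P) = 2.1281
H(Q) = 2.1526

Distribution Q has higher entropy.

Intuition: The distribution closer to uniform (more spread out) has higher entropy.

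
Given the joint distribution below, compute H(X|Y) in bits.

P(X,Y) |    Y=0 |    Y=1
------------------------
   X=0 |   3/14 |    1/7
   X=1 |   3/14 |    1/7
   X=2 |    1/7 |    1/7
1.5714 bits

Using the chain rule: H(X|Y) = H(X,Y) - H(Y)

First, compute H(X,Y) = 2.5567 bits

Marginal P(Y) = (4/7, 3/7)
H(Y) = 0.9852 bits

H(X|Y) = H(X,Y) - H(Y) = 2.5567 - 0.9852 = 1.5714 bits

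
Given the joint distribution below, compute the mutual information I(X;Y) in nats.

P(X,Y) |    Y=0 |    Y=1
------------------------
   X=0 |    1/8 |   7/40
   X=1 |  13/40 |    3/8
0.0010 nats

Mutual information: I(X;Y) = H(X) + H(Y) - H(X,Y)

Marginals:
P(X) = (3/10, 7/10), H(X) = 0.6109 nats
P(Y) = (9/20, 11/20), H(Y) = 0.6881 nats

Joint entropy: H(X,Y) = 1.2980 nats

I(X;Y) = 0.6109 + 0.6881 - 1.2980 = 0.0010 nats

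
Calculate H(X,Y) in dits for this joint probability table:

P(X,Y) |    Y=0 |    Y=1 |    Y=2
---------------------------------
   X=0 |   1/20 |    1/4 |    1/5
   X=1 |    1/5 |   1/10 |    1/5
0.7349 dits

Joint entropy is H(X,Y) = -Σ_{x,y} p(x,y) log p(x,y).

Summing over all non-zero entries:
H(X,Y) = -[1/20·log_10(1/20) + 1/4·log_10(1/4) + 1/5·log_10(1/5) + 1/5·log_10(1/5) + 1/10·log_10(1/10) + 1/5·log_10(1/5)]
H(X,Y) = 0.7349 dits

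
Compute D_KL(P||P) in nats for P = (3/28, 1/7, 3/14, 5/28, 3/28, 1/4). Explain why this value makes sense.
0.0000 nats

KL divergence satisfies the Gibbs inequality: D_KL(P||Q) ≥ 0 for all distributions P, Q.

D_KL(P||Q) = Σ p(x) log(p(x)/q(x))
Each term is p(x) × log_e(p(x)/p(x)) = p(x) × log_e(1) = 0, so the sum is 0.
D_KL(P||Q) = 0.0000 nats

When P = Q, the KL divergence is exactly 0, as there is no 'divergence' between identical distributions.

This non-negativity is a fundamental property: relative entropy cannot be negative because it measures how different Q is from P.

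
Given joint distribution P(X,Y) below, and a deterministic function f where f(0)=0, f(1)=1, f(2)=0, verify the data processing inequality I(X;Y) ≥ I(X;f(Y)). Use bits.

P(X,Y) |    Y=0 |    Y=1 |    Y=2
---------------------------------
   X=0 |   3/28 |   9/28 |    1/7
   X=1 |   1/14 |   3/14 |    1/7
I(X;Y) = 0.0060, I(X;f(Y)) = 0.0028, inequality holds: 0.0060 ≥ 0.0028

Data Processing Inequality: For any Markov chain X → Y → Z, we have I(X;Y) ≥ I(X;Z).

Here Z = f(Y) is a deterministic function of Y, forming X → Y → Z.

Original I(X;Y) = 0.0060 bits

After applying f:
P(X,Z) where Z=f(Y):
- P(X,Z=0) = P(X,Y=0) + P(X,Y=2)
- P(X,Z=1) = P(X,Y=1)

I(X;Z) = I(X;f(Y)) = 0.0028 bits

Verification: 0.0060 ≥ 0.0028 ✓

Information cannot be created by processing; the function f can only lose information about X.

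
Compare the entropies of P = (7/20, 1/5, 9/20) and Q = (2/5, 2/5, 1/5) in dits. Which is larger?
Q

Computing entropies in dits:
H(P) = 0.4554
H(Q) = 0.4581

Distribution Q has higher entropy.

Intuition: The distribution closer to uniform (more spread out) has higher entropy.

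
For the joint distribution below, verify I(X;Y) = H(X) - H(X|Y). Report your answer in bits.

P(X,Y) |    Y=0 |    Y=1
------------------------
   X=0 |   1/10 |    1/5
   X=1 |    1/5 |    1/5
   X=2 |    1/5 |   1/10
I(X;Y) = 0.0490 bits

Mutual information has multiple equivalent forms:
- I(X;Y) = H(X) - H(X|Y)
- I(X;Y) = H(Y) - H(Y|X)
- I(X;Y) = H(X) + H(Y) - H(X,Y)

Computing all quantities:
H(X) = 1.5710, H(Y) = 1.0000, H(X,Y) = 2.5219
H(X|Y) = 1.5219, H(Y|X) = 0.9510

Verification:
H(X) - H(X|Y) = 1.5710 - 1.5219 = 0.0490
H(Y) - H(Y|X) = 1.0000 - 0.9510 = 0.0490
H(X) + H(Y) - H(X,Y) = 1.5710 + 1.0000 - 2.5219 = 0.0490

All forms give I(X;Y) = 0.0490 bits. ✓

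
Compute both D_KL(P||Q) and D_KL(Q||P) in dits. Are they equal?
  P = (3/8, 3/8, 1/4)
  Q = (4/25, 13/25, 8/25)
D_KL(P||Q) = 0.0587, D_KL(Q||P) = 0.0489

KL divergence is not symmetric: D_KL(P||Q) ≠ D_KL(Q||P) in general.

D_KL(P||Q) = 0.0587 dits
D_KL(Q||P) = 0.0489 dits

No, they are not equal!

This asymmetry is why KL divergence is not a true distance metric.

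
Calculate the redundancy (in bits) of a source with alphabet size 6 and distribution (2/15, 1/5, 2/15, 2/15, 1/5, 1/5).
0.0290 bits

Redundancy measures how far a source is from maximum entropy:
R = H_max - H(X)

Maximum entropy for 6 symbols: H_max = log_2(6) = 2.5850 bits
Actual entropy: H(X) = 2.5559 bits
Redundancy: R = 2.5850 - 2.5559 = 0.0290 bits

This redundancy represents potential for compression: the source could be compressed by 0.0290 bits per symbol.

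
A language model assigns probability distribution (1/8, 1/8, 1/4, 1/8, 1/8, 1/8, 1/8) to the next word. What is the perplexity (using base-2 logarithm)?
6.7272

Perplexity is 2^H (or exp(H) for natural log).

First, H = -Σ p log p = 2.7500 bits
Perplexity = 2^2.7500 = 6.7272

Interpretation: The model's uncertainty is equivalent to choosing uniformly among 6.7 options.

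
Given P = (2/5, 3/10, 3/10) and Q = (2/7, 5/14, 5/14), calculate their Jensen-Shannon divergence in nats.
0.0073 nats

Jensen-Shannon divergence is:
JSD(P||Q) = 0.5 × D_KL(P||M) + 0.5 × D_KL(Q||M)
where M = 0.5 × (P + Q) is the mixture distribution.

M = 0.5 × (2/5, 3/10, 3/10) + 0.5 × (2/7, 5/14, 5/14) = (12/35, 0.328571, 0.328571)

D_KL(P||M) = 0.0071 nats
D_KL(Q||M) = 0.0075 nats

JSD(P||Q) = 0.5 × 0.0071 + 0.5 × 0.0075 = 0.0073 nats

Unlike KL divergence, JSD is symmetric and bounded: 0 ≤ JSD ≤ log(2).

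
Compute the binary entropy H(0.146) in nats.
0.4157 nats

The binary entropy function is:
H(p) = -p log(p) - (1-p) log(1-p)

H(0.146) = -0.146 × log_e(0.146) - 0.854 × log_e(0.854)
H(0.146) = 0.4157 nats

Note: Binary entropy is maximized at p=0.5 (H=1 bit) and minimized at p=0 or p=1 (H=0).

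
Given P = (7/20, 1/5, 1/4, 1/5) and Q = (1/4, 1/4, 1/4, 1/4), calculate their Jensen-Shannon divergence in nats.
0.0070 nats

Jensen-Shannon divergence is:
JSD(P||Q) = 0.5 × D_KL(P||M) + 0.5 × D_KL(Q||M)
where M = 0.5 × (P + Q) is the mixture distribution.

M = 0.5 × (7/20, 1/5, 1/4, 1/5) + 0.5 × (1/4, 1/4, 1/4, 1/4) = (3/10, 9/40, 1/4, 9/40)

D_KL(P||M) = 0.0068 nats
D_KL(Q||M) = 0.0071 nats

JSD(P||Q) = 0.5 × 0.0068 + 0.5 × 0.0071 = 0.0070 nats

Unlike KL divergence, JSD is symmetric and bounded: 0 ≤ JSD ≤ log(2).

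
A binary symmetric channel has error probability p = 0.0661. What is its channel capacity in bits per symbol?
0.6488 bits

For a binary symmetric channel (BSC) with error probability p:
Capacity C = 1 - H(p) bits per symbol

where H(p) = -p log₂(p) - (1-p) log₂(1-p) is the binary entropy function.

H(0.0661) = 0.3512 bits
C = 1 - 0.3512 = 0.6488 bits per symbol

This means we can reliably transmit up to 0.6488 bits of information per channel use.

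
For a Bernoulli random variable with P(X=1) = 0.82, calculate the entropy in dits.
0.2047 dits

The binary entropy function is:
H(p) = -p log(p) - (1-p) log(1-p)

H(0.82) = -0.82 × log_10(0.82) - 0.18 × log_10(0.18)
H(0.82) = 0.2047 dits

Note: Binary entropy is maximized at p=0.5 (H=1 bit) and minimized at p=0 or p=1 (H=0).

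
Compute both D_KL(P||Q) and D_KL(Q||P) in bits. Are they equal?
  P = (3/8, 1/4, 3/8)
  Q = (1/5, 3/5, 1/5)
D_KL(P||Q) = 0.3644, D_KL(Q||P) = 0.3951

KL divergence is not symmetric: D_KL(P||Q) ≠ D_KL(Q||P) in general.

D_KL(P||Q) = 0.3644 bits
D_KL(Q||P) = 0.3951 bits

No, they are not equal!

This asymmetry is why KL divergence is not a true distance metric.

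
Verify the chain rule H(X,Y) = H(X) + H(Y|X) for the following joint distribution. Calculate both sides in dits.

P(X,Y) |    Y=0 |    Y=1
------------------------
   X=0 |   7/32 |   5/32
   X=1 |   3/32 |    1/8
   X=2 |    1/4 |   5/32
H(X,Y) = 0.7561, H(X) = 0.4631, H(Y|X) = 0.2930 (all in dits)

Chain rule: H(X,Y) = H(X) + H(Y|X)

Left side — joint entropy directly:
H(X,Y) = -Σ p(x,y) log p(x,y) = 0.7561 dits

Right side — compute H(Y|X) from the conditional distributions:
P(X) = (3/8, 7/32, 13/32), so H(X) = 0.4631 dits
H(Y|X) = Σ_x P(X=x) · H(Y|X=x):
  P(Y|X=0) = (7/12, 5/12), H(Y|X=0) = 0.2950, weight P(X=0) = 3/8
  P(Y|X=1) = (3/7, 4/7), H(Y|X=1) = 0.2966, weight P(X=1) = 7/32
  P(Y|X=2) = (8/13, 5/13), H(Y|X=2) = 0.2894, weight P(X=2) = 13/32
H(Y|X) = 0.2930 dits

H(X) + H(Y|X) = 0.4631 + 0.2930 = 0.7561 dits

Both sides equal 0.7561 dits. ✓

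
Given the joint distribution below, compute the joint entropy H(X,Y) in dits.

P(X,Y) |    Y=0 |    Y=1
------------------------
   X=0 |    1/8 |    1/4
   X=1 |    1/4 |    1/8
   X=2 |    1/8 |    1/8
0.7526 dits

Joint entropy is H(X,Y) = -Σ_{x,y} p(x,y) log p(x,y).

Summing over all non-zero entries:
H(X,Y) = -[1/8·log_10(1/8) + 1/4·log_10(1/4) + 1/4·log_10(1/4) + 1/8·log_10(1/8) + 1/8·log_10(1/8) + 1/8·log_10(1/8)]
H(X,Y) = 0.7526 dits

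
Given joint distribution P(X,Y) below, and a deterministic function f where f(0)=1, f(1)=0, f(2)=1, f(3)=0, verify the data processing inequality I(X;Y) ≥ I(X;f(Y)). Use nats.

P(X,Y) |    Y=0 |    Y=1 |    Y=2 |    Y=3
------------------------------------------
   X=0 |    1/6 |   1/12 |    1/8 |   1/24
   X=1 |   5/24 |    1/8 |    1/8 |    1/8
I(X;Y) = 0.0144, I(X;f(Y)) = 0.0087, inequality holds: 0.0144 ≥ 0.0087

Data Processing Inequality: For any Markov chain X → Y → Z, we have I(X;Y) ≥ I(X;Z).

Here Z = f(Y) is a deterministic function of Y, forming X → Y → Z.

Original I(X;Y) = 0.0144 nats

After applying f:
P(X,Z) where Z=f(Y):
- P(X,Z=0) = P(X,Y=1) + P(X,Y=3)
- P(X,Z=1) = P(X,Y=0) + P(X,Y=2)

I(X;Z) = I(X;f(Y)) = 0.0087 nats

Verification: 0.0144 ≥ 0.0087 ✓

Information cannot be created by processing; the function f can only lose information about X.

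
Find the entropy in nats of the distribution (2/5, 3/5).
0.6730 nats

Shannon entropy is H(X) = -Σ p(x) log p(x).

For P = (2/5, 3/5):
H = -2/5 × log_e(2/5) -3/5 × log_e(3/5)
H = 0.6730 nats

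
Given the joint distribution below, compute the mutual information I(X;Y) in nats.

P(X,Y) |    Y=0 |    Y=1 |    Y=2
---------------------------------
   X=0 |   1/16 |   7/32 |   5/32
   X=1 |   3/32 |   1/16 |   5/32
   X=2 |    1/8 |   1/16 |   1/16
0.0758 nats

Mutual information: I(X;Y) = H(X) + H(Y) - H(X,Y)

Marginals:
P(X) = (7/16, 5/16, 1/4), H(X) = 1.0717 nats
P(Y) = (9/32, 11/32, 3/8), H(Y) = 1.0916 nats

Joint entropy: H(X,Y) = 2.0876 nats

I(X;Y) = 1.0717 + 1.0916 - 2.0876 = 0.0758 nats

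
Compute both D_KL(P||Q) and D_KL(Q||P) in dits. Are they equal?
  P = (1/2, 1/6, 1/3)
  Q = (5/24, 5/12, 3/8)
D_KL(P||Q) = 0.1067, D_KL(Q||P) = 0.1058

KL divergence is not symmetric: D_KL(P||Q) ≠ D_KL(Q||P) in general.

D_KL(P||Q) = 0.1067 dits
D_KL(Q||P) = 0.1058 dits

No, they are not equal!

This asymmetry is why KL divergence is not a true distance metric.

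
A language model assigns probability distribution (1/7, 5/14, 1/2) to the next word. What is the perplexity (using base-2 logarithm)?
2.6974

Perplexity is 2^H (or exp(H) for natural log).

First, H = -Σ p log p = 1.4316 bits
Perplexity = 2^1.4316 = 2.6974

Interpretation: The model's uncertainty is equivalent to choosing uniformly among 2.7 options.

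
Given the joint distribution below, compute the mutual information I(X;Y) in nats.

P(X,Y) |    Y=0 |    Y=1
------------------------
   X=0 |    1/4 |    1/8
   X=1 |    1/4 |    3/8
0.0338 nats

Mutual information: I(X;Y) = H(X) + H(Y) - H(X,Y)

Marginals:
P(X) = (3/8, 5/8), H(X) = 0.6616 nats
P(Y) = (1/2, 1/2), H(Y) = 0.6931 nats

Joint entropy: H(X,Y) = 1.3209 nats

I(X;Y) = 0.6616 + 0.6931 - 1.3209 = 0.0338 nats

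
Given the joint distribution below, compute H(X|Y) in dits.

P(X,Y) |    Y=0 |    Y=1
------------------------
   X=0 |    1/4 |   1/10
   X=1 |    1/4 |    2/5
0.2592 dits

Using the chain rule: H(X|Y) = H(X,Y) - H(Y)

First, compute H(X,Y) = 0.5602 dits

Marginal P(Y) = (1/2, 1/2)
H(Y) = 0.3010 dits

H(X|Y) = H(X,Y) - H(Y) = 0.5602 - 0.3010 = 0.2592 dits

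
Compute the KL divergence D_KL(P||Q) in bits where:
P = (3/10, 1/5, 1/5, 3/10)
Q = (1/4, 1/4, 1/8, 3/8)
0.0536 bits

KL divergence: D_KL(P||Q) = Σ p(x) log(p(x)/q(x))

Computing term by term:
  x=0: 3/10 × log_2[(3/10)/(1/4)] = 3/10 × 0.2630 = 0.0789
  x=1: 1/5 × log_2[(1/5)/(1/4)] = 1/5 × -0.3219 = -0.0644
  x=2: 1/5 × log_2[(1/5)/(1/8)] = 1/5 × 0.6781 = 0.1356
  x=3: 3/10 × log_2[(3/10)/(3/8)] = 3/10 × -0.3219 = -0.0966

D_KL(P||Q) = 0.0536 bits

Note: KL divergence is always non-negative and equals 0 iff P = Q.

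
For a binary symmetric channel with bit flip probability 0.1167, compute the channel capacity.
0.4802 bits

For a binary symmetric channel (BSC) with error probability p:
Capacity C = 1 - H(p) bits per symbol

where H(p) = -p log₂(p) - (1-p) log₂(1-p) is the binary entropy function.

H(0.1167) = 0.5198 bits
C = 1 - 0.5198 = 0.4802 bits per symbol

This means we can reliably transmit up to 0.4802 bits of information per channel use.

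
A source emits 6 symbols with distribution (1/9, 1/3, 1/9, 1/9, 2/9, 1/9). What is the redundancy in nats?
0.1148 nats

Redundancy measures how far a source is from maximum entropy:
R = H_max - H(X)

Maximum entropy for 6 symbols: H_max = log_e(6) = 1.7918 nats
Actual entropy: H(X) = 1.6770 nats
Redundancy: R = 1.7918 - 1.6770 = 0.1148 nats

This redundancy represents potential for compression: the source could be compressed by 0.1148 nats per symbol.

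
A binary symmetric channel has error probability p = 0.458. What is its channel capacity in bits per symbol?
0.0051 bits

For a binary symmetric channel (BSC) with error probability p:
Capacity C = 1 - H(p) bits per symbol

where H(p) = -p log₂(p) - (1-p) log₂(1-p) is the binary entropy function.

H(0.458) = 0.9949 bits
C = 1 - 0.9949 = 0.0051 bits per symbol

This means we can reliably transmit up to 0.0051 bits of information per channel use.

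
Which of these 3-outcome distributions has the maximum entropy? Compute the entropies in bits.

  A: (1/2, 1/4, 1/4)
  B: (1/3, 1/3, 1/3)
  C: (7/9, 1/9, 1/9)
B

For a discrete distribution over n outcomes, entropy is maximized by the uniform distribution.

Computing entropies:
H(A) = 1.5000 bits
H(B) = 1.5850 bits
H(C) = 0.9864 bits

The uniform distribution (where all probabilities equal 1/3) achieves the maximum entropy of log_2(3) = 1.5850 bits.

Distribution B has the highest entropy.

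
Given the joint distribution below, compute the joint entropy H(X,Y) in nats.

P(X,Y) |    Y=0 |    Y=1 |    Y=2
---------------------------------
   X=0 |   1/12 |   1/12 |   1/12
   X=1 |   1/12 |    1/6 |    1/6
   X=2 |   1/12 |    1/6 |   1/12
2.1383 nats

Joint entropy is H(X,Y) = -Σ_{x,y} p(x,y) log p(x,y).

Summing over all non-zero entries:
H(X,Y) = -[1/12·log_e(1/12) + 1/12·log_e(1/12) + 1/12·log_e(1/12) + 1/12·log_e(1/12) + 1/6·log_e(1/6) + 1/6·log_e(1/6) + 1/12·log_e(1/12) + 1/6·log_e(1/6) + 1/12·log_e(1/12)]
H(X,Y) = 2.1383 nats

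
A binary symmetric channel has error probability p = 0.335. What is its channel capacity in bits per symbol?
0.0800 bits

For a binary symmetric channel (BSC) with error probability p:
Capacity C = 1 - H(p) bits per symbol

where H(p) = -p log₂(p) - (1-p) log₂(1-p) is the binary entropy function.

H(0.335) = 0.9200 bits
C = 1 - 0.9200 = 0.0800 bits per symbol

This means we can reliably transmit up to 0.0800 bits of information per channel use.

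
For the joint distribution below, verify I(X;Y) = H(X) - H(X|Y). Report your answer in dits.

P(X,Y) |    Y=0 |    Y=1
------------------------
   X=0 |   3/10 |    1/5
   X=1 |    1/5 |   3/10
I(X;Y) = 0.0087 dits

Mutual information has multiple equivalent forms:
- I(X;Y) = H(X) - H(X|Y)
- I(X;Y) = H(Y) - H(Y|X)
- I(X;Y) = H(X) + H(Y) - H(X,Y)

Computing all quantities:
H(X) = 0.3010, H(Y) = 0.3010, H(X,Y) = 0.5933
H(X|Y) = 0.2923, H(Y|X) = 0.2923

Verification:
H(X) - H(X|Y) = 0.3010 - 0.2923 = 0.0087
H(Y) - H(Y|X) = 0.3010 - 0.2923 = 0.0087
H(X) + H(Y) - H(X,Y) = 0.3010 + 0.3010 - 0.5933 = 0.0087

All forms give I(X;Y) = 0.0087 dits. ✓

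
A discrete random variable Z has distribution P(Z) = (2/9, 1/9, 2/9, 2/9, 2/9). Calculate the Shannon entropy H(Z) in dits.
0.6867 dits

Shannon entropy is H(X) = -Σ p(x) log p(x).

For P = (2/9, 1/9, 2/9, 2/9, 2/9):
H = -2/9 × log_10(2/9) -1/9 × log_10(1/9) -2/9 × log_10(2/9) -2/9 × log_10(2/9) -2/9 × log_10(2/9)
H = 0.6867 dits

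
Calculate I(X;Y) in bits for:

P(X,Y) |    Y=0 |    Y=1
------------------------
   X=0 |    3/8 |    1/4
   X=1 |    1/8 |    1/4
0.0488 bits

Mutual information: I(X;Y) = H(X) + H(Y) - H(X,Y)

Marginals:
P(X) = (5/8, 3/8), H(X) = 0.9544 bits
P(Y) = (1/2, 1/2), H(Y) = 1.0000 bits

Joint entropy: H(X,Y) = 1.9056 bits

I(X;Y) = 0.9544 + 1.0000 - 1.9056 = 0.0488 bits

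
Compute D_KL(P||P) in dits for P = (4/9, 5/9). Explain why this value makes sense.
0.0000 dits

KL divergence satisfies the Gibbs inequality: D_KL(P||Q) ≥ 0 for all distributions P, Q.

D_KL(P||Q) = Σ p(x) log(p(x)/q(x))
Each term is p(x) × log_10(p(x)/p(x)) = p(x) × log_10(1) = 0, so the sum is 0.
D_KL(P||Q) = 0.0000 dits

When P = Q, the KL divergence is exactly 0, as there is no 'divergence' between identical distributions.

This non-negativity is a fundamental property: relative entropy cannot be negative because it measures how different Q is from P.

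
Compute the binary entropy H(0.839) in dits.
0.1917 dits

The binary entropy function is:
H(p) = -p log(p) - (1-p) log(1-p)

H(0.839) = -0.839 × log_10(0.839) - 0.161 × log_10(0.161)
H(0.839) = 0.1917 dits

Note: Binary entropy is maximized at p=0.5 (H=1 bit) and minimized at p=0 or p=1 (H=0).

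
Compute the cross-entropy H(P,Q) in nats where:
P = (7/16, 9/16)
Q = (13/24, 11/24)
0.7071 nats

Cross-entropy: H(P,Q) = -Σ p(x) log q(x)

Alternatively: H(P,Q) = H(P) + D_KL(P||Q)
H(P) = 0.6853 nats
D_KL(P||Q) = 0.0218 nats

H(P,Q) = 0.6853 + 0.0218 = 0.7071 nats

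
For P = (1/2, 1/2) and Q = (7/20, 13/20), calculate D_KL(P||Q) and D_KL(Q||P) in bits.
D_KL(P||Q) = 0.0680, D_KL(Q||P) = 0.0659

KL divergence is not symmetric: D_KL(P||Q) ≠ D_KL(Q||P) in general.

D_KL(P||Q) = 0.0680 bits
D_KL(Q||P) = 0.0659 bits

No, they are not equal!

This asymmetry is why KL divergence is not a true distance metric.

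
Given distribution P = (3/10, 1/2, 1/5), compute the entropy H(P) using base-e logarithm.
1.0297 nats

Shannon entropy is H(X) = -Σ p(x) log p(x).

For P = (3/10, 1/2, 1/5):
H = -3/10 × log_e(3/10) -1/2 × log_e(1/2) -1/5 × log_e(1/5)
H = 1.0297 nats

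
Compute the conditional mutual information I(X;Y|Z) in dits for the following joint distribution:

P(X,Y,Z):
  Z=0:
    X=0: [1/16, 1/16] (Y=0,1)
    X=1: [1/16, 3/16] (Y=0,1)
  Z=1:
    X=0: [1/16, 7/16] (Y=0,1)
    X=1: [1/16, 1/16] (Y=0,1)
0.0214 dits

Conditional mutual information: I(X;Y|Z) = H(X|Z) + H(Y|Z) - H(X,Y|Z)

H(Z) = 0.2873
H(X,Z) = 0.5268 → H(X|Z) = 0.2395
H(Y,Z) = 0.5268 → H(Y|Z) = 0.2395
H(X,Y,Z) = 0.7449 → H(X,Y|Z) = 0.4576

I(X;Y|Z) = 0.2395 + 0.2395 - 0.4576 = 0.0214 dits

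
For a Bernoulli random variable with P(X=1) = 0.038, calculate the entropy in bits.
0.2330 bits

The binary entropy function is:
H(p) = -p log(p) - (1-p) log(1-p)

H(0.038) = -0.038 × log_2(0.038) - 0.962 × log_2(0.962)
H(0.038) = 0.2330 bits

Note: Binary entropy is maximized at p=0.5 (H=1 bit) and minimized at p=0 or p=1 (H=0).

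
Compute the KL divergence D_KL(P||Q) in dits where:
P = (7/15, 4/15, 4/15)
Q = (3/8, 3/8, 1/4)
0.0123 dits

KL divergence: D_KL(P||Q) = Σ p(x) log(p(x)/q(x))

Computing term by term:
  x=0: 7/15 × log_10[(7/15)/(3/8)] = 7/15 × 0.0950 = 0.0443
  x=1: 4/15 × log_10[(4/15)/(3/8)] = 4/15 × -0.1481 = -0.0395
  x=2: 4/15 × log_10[(4/15)/(1/4)] = 4/15 × 0.0280 = 0.0075

D_KL(P||Q) = 0.0123 dits

Note: KL divergence is always non-negative and equals 0 iff P = Q.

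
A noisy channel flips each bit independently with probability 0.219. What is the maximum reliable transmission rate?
0.2417 bits

For a binary symmetric channel (BSC) with error probability p:
Capacity C = 1 - H(p) bits per symbol

where H(p) = -p log₂(p) - (1-p) log₂(1-p) is the binary entropy function.

H(0.219) = 0.7583 bits
C = 1 - 0.7583 = 0.2417 bits per symbol

This means we can reliably transmit up to 0.2417 bits of information per channel use.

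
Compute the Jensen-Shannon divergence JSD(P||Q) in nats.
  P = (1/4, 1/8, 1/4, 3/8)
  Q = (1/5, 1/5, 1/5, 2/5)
0.0074 nats

Jensen-Shannon divergence is:
JSD(P||Q) = 0.5 × D_KL(P||M) + 0.5 × D_KL(Q||M)
where M = 0.5 × (P + Q) is the mixture distribution.

M = 0.5 × (1/4, 1/8, 1/4, 3/8) + 0.5 × (1/5, 1/5, 1/5, 2/5) = (9/40, 0.1625, 9/40, 0.3875)

D_KL(P||M) = 0.0076 nats
D_KL(Q||M) = 0.0071 nats

JSD(P||Q) = 0.5 × 0.0076 + 0.5 × 0.0071 = 0.0074 nats

Unlike KL divergence, JSD is symmetric and bounded: 0 ≤ JSD ≤ log(2).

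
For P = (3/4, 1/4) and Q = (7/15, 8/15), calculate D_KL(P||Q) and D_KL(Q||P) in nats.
D_KL(P||Q) = 0.1664, D_KL(Q||P) = 0.1827

KL divergence is not symmetric: D_KL(P||Q) ≠ D_KL(Q||P) in general.

D_KL(P||Q) = 0.1664 nats
D_KL(Q||P) = 0.1827 nats

No, they are not equal!

This asymmetry is why KL divergence is not a true distance metric.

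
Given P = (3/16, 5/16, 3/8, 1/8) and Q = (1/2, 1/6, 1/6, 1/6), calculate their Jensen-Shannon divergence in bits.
0.1012 bits

Jensen-Shannon divergence is:
JSD(P||Q) = 0.5 × D_KL(P||M) + 0.5 × D_KL(Q||M)
where M = 0.5 × (P + Q) is the mixture distribution.

M = 0.5 × (3/16, 5/16, 3/8, 1/8) + 0.5 × (1/2, 1/6, 1/6, 1/6) = (11/32, 0.239583, 0.270833, 0.145833)

D_KL(P||M) = 0.1041 bits
D_KL(Q||M) = 0.0984 bits

JSD(P||Q) = 0.5 × 0.1041 + 0.5 × 0.0984 = 0.1012 bits

Unlike KL divergence, JSD is symmetric and bounded: 0 ≤ JSD ≤ log(2).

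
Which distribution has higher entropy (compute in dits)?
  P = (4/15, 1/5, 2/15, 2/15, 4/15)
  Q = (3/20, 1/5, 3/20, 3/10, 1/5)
Q

Computing entropies in dits:
H(P) = 0.6793
H(Q) = 0.6836

Distribution Q has higher entropy.

Intuition: The distribution closer to uniform (more spread out) has higher entropy.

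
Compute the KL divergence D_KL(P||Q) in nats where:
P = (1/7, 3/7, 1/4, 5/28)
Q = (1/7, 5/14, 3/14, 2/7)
0.0327 nats

KL divergence: D_KL(P||Q) = Σ p(x) log(p(x)/q(x))

Computing term by term:
  x=0: 1/7 × log_e[(1/7)/(1/7)] = 1/7 × 0.0000 = 0.0000
  x=1: 3/7 × log_e[(3/7)/(5/14)] = 3/7 × 0.1823 = 0.0781
  x=2: 1/4 × log_e[(1/4)/(3/14)] = 1/4 × 0.1542 = 0.0385
  x=3: 5/28 × log_e[(5/28)/(2/7)] = 5/28 × -0.4700 = -0.0839

D_KL(P||Q) = 0.0327 nats

Note: KL divergence is always non-negative and equals 0 iff P = Q.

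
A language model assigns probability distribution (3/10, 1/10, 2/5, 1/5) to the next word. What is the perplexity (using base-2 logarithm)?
3.5961

Perplexity is 2^H (or exp(H) for natural log).

First, H = -Σ p log p = 1.8464 bits
Perplexity = 2^1.8464 = 3.5961

Interpretation: The model's uncertainty is equivalent to choosing uniformly among 3.6 options.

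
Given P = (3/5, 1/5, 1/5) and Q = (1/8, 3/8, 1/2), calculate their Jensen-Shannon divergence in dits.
0.0571 dits

Jensen-Shannon divergence is:
JSD(P||Q) = 0.5 × D_KL(P||M) + 0.5 × D_KL(Q||M)
where M = 0.5 × (P + Q) is the mixture distribution.

M = 0.5 × (3/5, 1/5, 1/5) + 0.5 × (1/8, 3/8, 1/2) = (0.3625, 0.2875, 7/20)

D_KL(P||M) = 0.0512 dits
D_KL(Q||M) = 0.0629 dits

JSD(P||Q) = 0.5 × 0.0512 + 0.5 × 0.0629 = 0.0571 dits

Unlike KL divergence, JSD is symmetric and bounded: 0 ≤ JSD ≤ log(2).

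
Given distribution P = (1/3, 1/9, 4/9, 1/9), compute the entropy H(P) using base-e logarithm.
1.2149 nats

Shannon entropy is H(X) = -Σ p(x) log p(x).

For P = (1/3, 1/9, 4/9, 1/9):
H = -1/3 × log_e(1/3) -1/9 × log_e(1/9) -4/9 × log_e(4/9) -1/9 × log_e(1/9)
H = 1.2149 nats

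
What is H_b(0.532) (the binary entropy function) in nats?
0.6911 nats

The binary entropy function is:
H(p) = -p log(p) - (1-p) log(1-p)

H(0.532) = -0.532 × log_e(0.532) - 0.468 × log_e(0.468)
H(0.532) = 0.6911 nats

Note: Binary entropy is maximized at p=0.5 (H=1 bit) and minimized at p=0 or p=1 (H=0).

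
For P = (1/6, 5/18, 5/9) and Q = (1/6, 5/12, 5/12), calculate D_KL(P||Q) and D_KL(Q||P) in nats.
D_KL(P||Q) = 0.0472, D_KL(Q||P) = 0.0491

KL divergence is not symmetric: D_KL(P||Q) ≠ D_KL(Q||P) in general.

D_KL(P||Q) = 0.0472 nats
D_KL(Q||P) = 0.0491 nats

No, they are not equal!

This asymmetry is why KL divergence is not a true distance metric.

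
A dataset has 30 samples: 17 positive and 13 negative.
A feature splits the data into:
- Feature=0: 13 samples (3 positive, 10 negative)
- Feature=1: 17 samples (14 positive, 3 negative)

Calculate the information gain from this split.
0.2685 bits

Information Gain = H(Y) - H(Y|Feature)

Before split:
P(positive) = 17/30 = 0.5667
H(Y) = 0.9871 bits

After split:
Feature=0: H = 0.7793 bits (weight = 13/30)
Feature=1: H = 0.6723 bits (weight = 17/30)
H(Y|Feature) = (13/30)×0.7793 + (17/30)×0.6723 = 0.7187 bits

Information Gain = 0.9871 - 0.7187 = 0.2685 bits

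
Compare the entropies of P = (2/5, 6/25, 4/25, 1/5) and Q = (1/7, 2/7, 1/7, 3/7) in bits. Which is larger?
P

Computing entropies in bits:
H(P) = 1.9103
H(Q) = 1.8424

Distribution P has higher entropy.

Intuition: The distribution closer to uniform (more spread out) has higher entropy.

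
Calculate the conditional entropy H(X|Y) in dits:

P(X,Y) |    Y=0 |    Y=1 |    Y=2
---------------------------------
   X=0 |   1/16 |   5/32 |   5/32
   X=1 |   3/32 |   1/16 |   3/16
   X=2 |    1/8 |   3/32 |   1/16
0.4479 dits

Using the chain rule: H(X|Y) = H(X,Y) - H(Y)

First, compute H(X,Y) = 0.9197 dits

Marginal P(Y) = (9/32, 5/16, 13/32)
H(Y) = 0.4717 dits

H(X|Y) = H(X,Y) - H(Y) = 0.9197 - 0.4717 = 0.4479 dits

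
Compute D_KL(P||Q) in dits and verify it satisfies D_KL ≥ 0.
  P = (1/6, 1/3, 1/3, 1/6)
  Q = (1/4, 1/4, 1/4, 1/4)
0.0246 dits

KL divergence satisfies the Gibbs inequality: D_KL(P||Q) ≥ 0 for all distributions P, Q.

D_KL(P||Q) = Σ p(x) log(p(x)/q(x))
Term by term:
  x=0: 1/6 × log_10[(1/6)/(1/4)] = -0.0293
  x=1: 1/3 × log_10[(1/3)/(1/4)] = 0.0416
  x=2: 1/3 × log_10[(1/3)/(1/4)] = 0.0416
  x=3: 1/6 × log_10[(1/6)/(1/4)] = -0.0293
D_KL(P||Q) = 0.0246 dits

D_KL(P||Q) = 0.0246 ≥ 0 ✓

This non-negativity is a fundamental property: relative entropy cannot be negative because it measures how different Q is from P.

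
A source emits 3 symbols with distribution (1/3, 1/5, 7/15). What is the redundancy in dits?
0.0238 dits

Redundancy measures how far a source is from maximum entropy:
R = H_max - H(X)

Maximum entropy for 3 symbols: H_max = log_10(3) = 0.4771 dits
Actual entropy: H(X) = 0.4533 dits
Redundancy: R = 0.4771 - 0.4533 = 0.0238 dits

This redundancy represents potential for compression: the source could be compressed by 0.0238 dits per symbol.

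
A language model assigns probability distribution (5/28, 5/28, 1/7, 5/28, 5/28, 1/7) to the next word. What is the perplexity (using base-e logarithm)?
5.9687

Perplexity is e^H (or exp(H) for natural log).

First, H = -Σ p log p = 1.7865 nats
Perplexity = e^1.7865 = 5.9687

Interpretation: The model's uncertainty is equivalent to choosing uniformly among 6.0 options.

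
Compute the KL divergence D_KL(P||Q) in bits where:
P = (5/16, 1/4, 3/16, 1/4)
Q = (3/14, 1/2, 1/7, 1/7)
0.1955 bits

KL divergence: D_KL(P||Q) = Σ p(x) log(p(x)/q(x))

Computing term by term:
  x=0: 5/16 × log_2[(5/16)/(3/14)] = 5/16 × 0.5443 = 0.1701
  x=1: 1/4 × log_2[(1/4)/(1/2)] = 1/4 × -1.0000 = -0.2500
  x=2: 3/16 × log_2[(3/16)/(1/7)] = 3/16 × 0.3923 = 0.0736
  x=3: 1/4 × log_2[(1/4)/(1/7)] = 1/4 × 0.8074 = 0.2018

D_KL(P||Q) = 0.1955 bits

Note: KL divergence is always non-negative and equals 0 iff P = Q.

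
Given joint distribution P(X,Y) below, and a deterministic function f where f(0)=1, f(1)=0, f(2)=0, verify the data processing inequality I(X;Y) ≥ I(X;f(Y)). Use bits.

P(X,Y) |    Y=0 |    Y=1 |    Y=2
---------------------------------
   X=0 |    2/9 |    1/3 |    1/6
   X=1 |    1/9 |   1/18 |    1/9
I(X;Y) = 0.0465, I(X;f(Y)) = 0.0055, inequality holds: 0.0465 ≥ 0.0055

Data Processing Inequality: For any Markov chain X → Y → Z, we have I(X;Y) ≥ I(X;Z).

Here Z = f(Y) is a deterministic function of Y, forming X → Y → Z.

Original I(X;Y) = 0.0465 bits

After applying f:
P(X,Z) where Z=f(Y):
- P(X,Z=0) = P(X,Y=1) + P(X,Y=2)
- P(X,Z=1) = P(X,Y=0)

I(X;Z) = I(X;f(Y)) = 0.0055 bits

Verification: 0.0465 ≥ 0.0055 ✓

Information cannot be created by processing; the function f can only lose information about X.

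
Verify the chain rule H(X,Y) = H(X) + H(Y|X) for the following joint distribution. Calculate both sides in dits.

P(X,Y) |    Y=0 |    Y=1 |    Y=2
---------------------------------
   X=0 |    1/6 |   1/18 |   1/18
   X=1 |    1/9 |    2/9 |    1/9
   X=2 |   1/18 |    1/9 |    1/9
H(X,Y) = 0.9082, H(X) = 0.4656, H(Y|X) = 0.4426 (all in dits)

Chain rule: H(X,Y) = H(X) + H(Y|X)

Left side — joint entropy directly:
H(X,Y) = -Σ p(x,y) log p(x,y) = 0.9082 dits

Right side — compute H(Y|X) from the conditional distributions:
P(X) = (5/18, 4/9, 5/18), so H(X) = 0.4656 dits
H(Y|X) = Σ_x P(X=x) · H(Y|X=x):
  P(Y|X=0) = (3/5, 1/5, 1/5), H(Y|X=0) = 0.4127, weight P(X=0) = 5/18
  P(Y|X=1) = (1/4, 1/2, 1/4), H(Y|X=1) = 0.4515, weight P(X=1) = 4/9
  P(Y|X=2) = (1/5, 2/5, 2/5), H(Y|X=2) = 0.4581, weight P(X=2) = 5/18
H(Y|X) = 0.4426 dits

H(X) + H(Y|X) = 0.4656 + 0.4426 = 0.9082 dits

Both sides equal 0.9082 dits. ✓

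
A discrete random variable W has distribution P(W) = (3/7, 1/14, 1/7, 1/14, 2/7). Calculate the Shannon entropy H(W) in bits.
1.9852 bits

Shannon entropy is H(X) = -Σ p(x) log p(x).

For P = (3/7, 1/14, 1/7, 1/14, 2/7):
H = -3/7 × log_2(3/7) -1/14 × log_2(1/14) -1/7 × log_2(1/7) -1/14 × log_2(1/14) -2/7 × log_2(2/7)
H = 1.9852 bits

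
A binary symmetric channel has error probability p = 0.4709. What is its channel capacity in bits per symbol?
0.0024 bits

For a binary symmetric channel (BSC) with error probability p:
Capacity C = 1 - H(p) bits per symbol

where H(p) = -p log₂(p) - (1-p) log₂(1-p) is the binary entropy function.

H(0.4709) = 0.9976 bits
C = 1 - 0.9976 = 0.0024 bits per symbol

This means we can reliably transmit up to 0.0024 bits of information per channel use.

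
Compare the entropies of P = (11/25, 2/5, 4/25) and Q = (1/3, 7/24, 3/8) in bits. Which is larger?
Q

Computing entropies in bits:
H(P) = 1.4729
H(Q) = 1.5774

Distribution Q has higher entropy.

Intuition: The distribution closer to uniform (more spread out) has higher entropy.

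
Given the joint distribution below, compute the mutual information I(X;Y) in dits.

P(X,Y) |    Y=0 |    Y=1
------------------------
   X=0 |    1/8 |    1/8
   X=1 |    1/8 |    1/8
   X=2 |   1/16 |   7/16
0.0374 dits

Mutual information: I(X;Y) = H(X) + H(Y) - H(X,Y)

Marginals:
P(X) = (1/4, 1/4, 1/2), H(X) = 0.4515 dits
P(Y) = (5/16, 11/16), H(Y) = 0.2697 dits

Joint entropy: H(X,Y) = 0.6839 dits

I(X;Y) = 0.4515 + 0.2697 - 0.6839 = 0.0374 dits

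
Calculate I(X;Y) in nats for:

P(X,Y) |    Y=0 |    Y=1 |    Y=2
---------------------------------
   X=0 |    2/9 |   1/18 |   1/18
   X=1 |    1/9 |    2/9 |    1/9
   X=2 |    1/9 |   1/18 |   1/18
0.0785 nats

Mutual information: I(X;Y) = H(X) + H(Y) - H(X,Y)

Marginals:
P(X) = (1/3, 4/9, 2/9), H(X) = 1.0609 nats
P(Y) = (4/9, 1/3, 2/9), H(Y) = 1.0609 nats

Joint entropy: H(X,Y) = 2.0432 nats

I(X;Y) = 1.0609 + 1.0609 - 2.0432 = 0.0785 nats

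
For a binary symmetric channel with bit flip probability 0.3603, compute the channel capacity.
0.0571 bits

For a binary symmetric channel (BSC) with error probability p:
Capacity C = 1 - H(p) bits per symbol

where H(p) = -p log₂(p) - (1-p) log₂(1-p) is the binary entropy function.

H(0.3603) = 0.9429 bits
C = 1 - 0.9429 = 0.0571 bits per symbol

This means we can reliably transmit up to 0.0571 bits of information per channel use.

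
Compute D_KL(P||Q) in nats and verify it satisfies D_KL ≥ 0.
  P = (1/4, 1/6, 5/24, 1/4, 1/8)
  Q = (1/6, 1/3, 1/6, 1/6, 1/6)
0.0977 nats

KL divergence satisfies the Gibbs inequality: D_KL(P||Q) ≥ 0 for all distributions P, Q.

D_KL(P||Q) = Σ p(x) log(p(x)/q(x))
Term by term:
  x=0: 1/4 × log_e[(1/4)/(1/6)] = 0.1014
  x=1: 1/6 × log_e[(1/6)/(1/3)] = -0.1155
  x=2: 5/24 × log_e[(5/24)/(1/6)] = 0.0465
  x=3: 1/4 × log_e[(1/4)/(1/6)] = 0.1014
  x=4: 1/8 × log_e[(1/8)/(1/6)] = -0.0360
D_KL(P||Q) = 0.0977 nats

D_KL(P||Q) = 0.0977 ≥ 0 ✓

This non-negativity is a fundamental property: relative entropy cannot be negative because it measures how different Q is from P.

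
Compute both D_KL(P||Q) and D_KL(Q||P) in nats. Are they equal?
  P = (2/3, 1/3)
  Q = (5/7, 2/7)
D_KL(P||Q) = 0.0054, D_KL(Q||P) = 0.0052

KL divergence is not symmetric: D_KL(P||Q) ≠ D_KL(Q||P) in general.

D_KL(P||Q) = 0.0054 nats
D_KL(Q||P) = 0.0052 nats

No, they are not equal!

This asymmetry is why KL divergence is not a true distance metric.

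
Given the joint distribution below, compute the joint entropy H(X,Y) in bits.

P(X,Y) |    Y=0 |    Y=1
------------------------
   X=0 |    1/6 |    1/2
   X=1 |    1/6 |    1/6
1.7925 bits

Joint entropy is H(X,Y) = -Σ_{x,y} p(x,y) log p(x,y).

Summing over all non-zero entries:
H(X,Y) = -[1/6·log_2(1/6) + 1/2·log_2(1/2) + 1/6·log_2(1/6) + 1/6·log_2(1/6)]
H(X,Y) = 1.7925 bits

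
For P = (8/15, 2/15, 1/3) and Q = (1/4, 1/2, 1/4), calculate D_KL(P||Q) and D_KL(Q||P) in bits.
D_KL(P||Q) = 0.4671, D_KL(Q||P) = 0.5764

KL divergence is not symmetric: D_KL(P||Q) ≠ D_KL(Q||P) in general.

D_KL(P||Q) = 0.4671 bits
D_KL(Q||P) = 0.5764 bits

No, they are not equal!

This asymmetry is why KL divergence is not a true distance metric.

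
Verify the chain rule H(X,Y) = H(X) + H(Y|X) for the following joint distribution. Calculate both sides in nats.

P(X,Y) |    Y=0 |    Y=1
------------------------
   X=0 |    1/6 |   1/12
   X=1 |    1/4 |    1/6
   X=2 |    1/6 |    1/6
H(X,Y) = 1.7482, H(X) = 1.0776, H(Y|X) = 0.6706 (all in nats)

Chain rule: H(X,Y) = H(X) + H(Y|X)

Left side — joint entropy directly:
H(X,Y) = -Σ p(x,y) log p(x,y) = 1.7482 nats

Right side — compute H(Y|X) from the conditional distributions:
P(X) = (1/4, 5/12, 1/3), so H(X) = 1.0776 nats
H(Y|X) = Σ_x P(X=x) · H(Y|X=x):
  P(Y|X=0) = (2/3, 1/3), H(Y|X=0) = 0.6365, weight P(X=0) = 1/4
  P(Y|X=1) = (3/5, 2/5), H(Y|X=1) = 0.6730, weight P(X=1) = 5/12
  P(Y|X=2) = (1/2, 1/2), H(Y|X=2) = 0.6931, weight P(X=2) = 1/3
H(Y|X) = 0.6706 nats

H(X) + H(Y|X) = 1.0776 + 0.6706 = 1.7482 nats

Both sides equal 1.7482 nats. ✓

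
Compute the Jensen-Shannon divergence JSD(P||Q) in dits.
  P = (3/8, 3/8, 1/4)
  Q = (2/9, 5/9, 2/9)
0.0083 dits

Jensen-Shannon divergence is:
JSD(P||Q) = 0.5 × D_KL(P||M) + 0.5 × D_KL(Q||M)
where M = 0.5 × (P + Q) is the mixture distribution.

M = 0.5 × (3/8, 3/8, 1/4) + 0.5 × (2/9, 5/9, 2/9) = (0.298611, 0.465278, 0.236111)

D_KL(P||M) = 0.0082 dits
D_KL(Q||M) = 0.0084 dits

JSD(P||Q) = 0.5 × 0.0082 + 0.5 × 0.0084 = 0.0083 dits

Unlike KL divergence, JSD is symmetric and bounded: 0 ≤ JSD ≤ log(2).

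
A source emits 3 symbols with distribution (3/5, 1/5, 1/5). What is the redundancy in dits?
0.0644 dits

Redundancy measures how far a source is from maximum entropy:
R = H_max - H(X)

Maximum entropy for 3 symbols: H_max = log_10(3) = 0.4771 dits
Actual entropy: H(X) = 0.4127 dits
Redundancy: R = 0.4771 - 0.4127 = 0.0644 dits

This redundancy represents potential for compression: the source could be compressed by 0.0644 dits per symbol.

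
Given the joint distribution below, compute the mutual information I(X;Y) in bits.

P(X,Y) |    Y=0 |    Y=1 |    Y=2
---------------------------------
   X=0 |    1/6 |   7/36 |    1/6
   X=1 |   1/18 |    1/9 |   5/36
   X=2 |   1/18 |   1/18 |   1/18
0.0193 bits

Mutual information: I(X;Y) = H(X) + H(Y) - H(X,Y)

Marginals:
P(X) = (19/36, 11/36, 1/6), H(X) = 1.4401 bits
P(Y) = (5/18, 13/36, 13/36), H(Y) = 1.5746 bits

Joint entropy: H(X,Y) = 2.9955 bits

I(X;Y) = 1.4401 + 1.5746 - 2.9955 = 0.0193 bits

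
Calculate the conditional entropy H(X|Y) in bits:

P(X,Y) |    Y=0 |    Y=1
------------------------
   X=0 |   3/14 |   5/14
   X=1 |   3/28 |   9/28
0.9724 bits

Using the chain rule: H(X|Y) = H(X,Y) - H(Y)

First, compute H(X,Y) = 1.8783 bits

Marginal P(Y) = (9/28, 19/28)
H(Y) = 0.9059 bits

H(X|Y) = H(X,Y) - H(Y) = 1.8783 - 0.9059 = 0.9724 bits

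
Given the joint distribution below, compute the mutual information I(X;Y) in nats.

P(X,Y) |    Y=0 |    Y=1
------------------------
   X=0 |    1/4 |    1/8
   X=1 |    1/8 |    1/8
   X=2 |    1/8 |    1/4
0.0425 nats

Mutual information: I(X;Y) = H(X) + H(Y) - H(X,Y)

Marginals:
P(X) = (3/8, 1/4, 3/8), H(X) = 1.0822 nats
P(Y) = (1/2, 1/2), H(Y) = 0.6931 nats

Joint entropy: H(X,Y) = 1.7329 nats

I(X;Y) = 1.0822 + 0.6931 - 1.7329 = 0.0425 nats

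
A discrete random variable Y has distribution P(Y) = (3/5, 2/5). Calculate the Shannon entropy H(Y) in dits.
0.2923 dits

Shannon entropy is H(X) = -Σ p(x) log p(x).

For P = (3/5, 2/5):
H = -3/5 × log_10(3/5) -2/5 × log_10(2/5)
H = 0.2923 dits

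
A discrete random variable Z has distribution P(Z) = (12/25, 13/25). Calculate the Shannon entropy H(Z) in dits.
0.3007 dits

Shannon entropy is H(X) = -Σ p(x) log p(x).

For P = (12/25, 13/25):
H = -12/25 × log_10(12/25) -13/25 × log_10(13/25)
H = 0.3007 dits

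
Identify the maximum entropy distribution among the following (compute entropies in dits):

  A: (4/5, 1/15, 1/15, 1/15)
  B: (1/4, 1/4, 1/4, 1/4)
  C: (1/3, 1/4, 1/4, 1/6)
B

For a discrete distribution over n outcomes, entropy is maximized by the uniform distribution.

Computing entropies:
H(A) = 0.3127 dits
H(B) = 0.6021 dits
H(C) = 0.5898 dits

The uniform distribution (where all probabilities equal 1/4) achieves the maximum entropy of log_10(4) = 0.6021 dits.

Distribution B has the highest entropy.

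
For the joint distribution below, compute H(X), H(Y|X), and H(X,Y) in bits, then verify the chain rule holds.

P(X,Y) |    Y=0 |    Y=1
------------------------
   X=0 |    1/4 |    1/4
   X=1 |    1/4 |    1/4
H(X,Y) = 2.0000, H(X) = 1.0000, H(Y|X) = 1.0000 (all in bits)

Chain rule: H(X,Y) = H(X) + H(Y|X)

Left side — joint entropy directly:
H(X,Y) = -Σ p(x,y) log p(x,y) = 2.0000 bits

Right side — compute H(Y|X) from the conditional distributions:
P(X) = (1/2, 1/2), so H(X) = 1.0000 bits
H(Y|X) = Σ_x P(X=x) · H(Y|X=x):
  P(Y|X=0) = (1/2, 1/2), H(Y|X=0) = 1.0000, weight P(X=0) = 1/2
  P(Y|X=1) = (1/2, 1/2), H(Y|X=1) = 1.0000, weight P(X=1) = 1/2
H(Y|X) = 1.0000 bits

H(X) + H(Y|X) = 1.0000 + 1.0000 = 2.0000 bits

Both sides equal 2.0000 bits. ✓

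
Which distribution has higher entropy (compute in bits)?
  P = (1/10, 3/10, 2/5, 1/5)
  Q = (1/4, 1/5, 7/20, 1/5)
Q

Computing entropies in bits:
H(P) = 1.8464
H(Q) = 1.9589

Distribution Q has higher entropy.

Intuition: The distribution closer to uniform (more spread out) has higher entropy.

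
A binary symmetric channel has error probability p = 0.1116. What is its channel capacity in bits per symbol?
0.4953 bits

For a binary symmetric channel (BSC) with error probability p:
Capacity C = 1 - H(p) bits per symbol

where H(p) = -p log₂(p) - (1-p) log₂(1-p) is the binary entropy function.

H(0.1116) = 0.5047 bits
C = 1 - 0.5047 = 0.4953 bits per symbol

This means we can reliably transmit up to 0.4953 bits of information per channel use.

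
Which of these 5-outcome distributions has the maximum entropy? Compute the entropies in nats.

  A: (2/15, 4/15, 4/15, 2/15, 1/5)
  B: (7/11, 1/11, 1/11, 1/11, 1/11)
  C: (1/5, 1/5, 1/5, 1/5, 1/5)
C

For a discrete distribution over n outcomes, entropy is maximized by the uniform distribution.

Computing entropies:
H(A) = 1.5641 nats
H(B) = 1.1596 nats
H(C) = 1.6094 nats

The uniform distribution (where all probabilities equal 1/5) achieves the maximum entropy of log_e(5) = 1.6094 nats.

Distribution C has the highest entropy.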